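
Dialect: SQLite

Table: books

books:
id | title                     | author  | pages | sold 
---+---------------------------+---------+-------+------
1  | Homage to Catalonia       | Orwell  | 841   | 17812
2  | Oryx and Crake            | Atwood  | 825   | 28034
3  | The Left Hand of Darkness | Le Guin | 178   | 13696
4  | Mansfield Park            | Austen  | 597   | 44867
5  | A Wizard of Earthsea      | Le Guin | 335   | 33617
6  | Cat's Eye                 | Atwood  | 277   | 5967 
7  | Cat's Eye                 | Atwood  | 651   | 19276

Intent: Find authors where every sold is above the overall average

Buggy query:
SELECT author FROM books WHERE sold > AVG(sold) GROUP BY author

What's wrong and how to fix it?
Bug: AVG() is an aggregate; it can't sit directly in WHERE

Fix: Use a subquery for AVG and a HAVING MIN(...) filter so the condition holds for every row in the group

Corrected query:
SELECT author FROM books GROUP BY author HAVING MIN(sold) > (SELECT AVG(sold) FROM books)

Result:
author
------
Austen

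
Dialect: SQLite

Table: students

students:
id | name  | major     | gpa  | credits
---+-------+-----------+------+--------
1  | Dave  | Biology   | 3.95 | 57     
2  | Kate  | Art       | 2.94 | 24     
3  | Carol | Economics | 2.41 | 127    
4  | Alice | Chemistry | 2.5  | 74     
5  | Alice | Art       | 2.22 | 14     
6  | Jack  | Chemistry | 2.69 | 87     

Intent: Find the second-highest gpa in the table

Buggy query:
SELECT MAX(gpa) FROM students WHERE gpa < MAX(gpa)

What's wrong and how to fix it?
Bug: The inner MAX is an aggregate inside WHERE, which is not allowed

Fix: Put the inner MAX in a scalar subquery

Corrected query:
SELECT MAX(gpa) FROM students WHERE gpa < (SELECT MAX(gpa) FROM students)

Result:
MAX(gpa)
--------
2.94    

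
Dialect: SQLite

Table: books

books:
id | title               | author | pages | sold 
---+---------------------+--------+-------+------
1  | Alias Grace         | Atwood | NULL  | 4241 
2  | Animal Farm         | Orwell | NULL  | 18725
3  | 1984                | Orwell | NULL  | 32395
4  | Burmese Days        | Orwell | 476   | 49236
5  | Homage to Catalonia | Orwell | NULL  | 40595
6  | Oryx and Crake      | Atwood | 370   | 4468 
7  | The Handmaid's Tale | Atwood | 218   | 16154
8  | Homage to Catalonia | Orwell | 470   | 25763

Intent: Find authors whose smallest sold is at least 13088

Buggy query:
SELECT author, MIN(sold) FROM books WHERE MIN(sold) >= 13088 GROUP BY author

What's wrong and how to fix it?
Bug: Aggregates like MIN are computed per group after WHERE runs

Fix: Replace WHERE with HAVING after the GROUP BY

Corrected query:
SELECT author, MIN(sold) FROM books GROUP BY author HAVING MIN(sold) >= 13088

Result:
author | MIN(sold)
-------+----------
Orwell | 18725    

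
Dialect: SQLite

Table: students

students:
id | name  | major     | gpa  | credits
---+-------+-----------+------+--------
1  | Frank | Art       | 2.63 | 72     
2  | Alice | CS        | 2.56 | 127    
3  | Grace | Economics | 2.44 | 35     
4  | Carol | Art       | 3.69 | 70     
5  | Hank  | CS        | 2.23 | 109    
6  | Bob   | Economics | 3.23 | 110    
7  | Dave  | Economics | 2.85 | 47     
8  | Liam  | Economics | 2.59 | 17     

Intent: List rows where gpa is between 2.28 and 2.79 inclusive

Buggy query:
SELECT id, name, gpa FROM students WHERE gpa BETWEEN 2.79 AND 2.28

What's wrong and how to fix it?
Bug: BETWEEN expects the lower bound first; with 2.79 AND 2.28 the range is empty

Fix: Write BETWEEN 2.28 AND 2.79

Corrected query:
SELECT id, name, gpa FROM students WHERE gpa BETWEEN 2.28 AND 2.79

Result:
id | name  | gpa 
---+-------+-----
1  | Frank | 2.63
2  | Alice | 2.56
3  | Grace | 2.44
8  | Liam  | 2.59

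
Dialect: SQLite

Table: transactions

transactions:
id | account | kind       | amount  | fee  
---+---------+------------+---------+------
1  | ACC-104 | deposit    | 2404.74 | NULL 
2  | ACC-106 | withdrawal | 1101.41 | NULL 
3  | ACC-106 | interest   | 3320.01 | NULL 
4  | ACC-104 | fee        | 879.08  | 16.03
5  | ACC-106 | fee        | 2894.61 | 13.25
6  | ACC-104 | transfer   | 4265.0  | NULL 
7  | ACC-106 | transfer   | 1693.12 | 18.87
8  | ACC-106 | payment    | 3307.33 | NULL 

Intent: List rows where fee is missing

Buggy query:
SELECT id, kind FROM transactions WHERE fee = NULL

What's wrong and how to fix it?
Bug: '= NULL' is always unknown in SQL three-valued logic, so no rows match

Fix: Use IS NULL to test for NULL

Corrected query:
SELECT id, kind FROM transactions WHERE fee IS NULL

Result:
id | kind      
---+-----------
1  | deposit   
2  | withdrawal
3  | interest  
6  | transfer  
8  | payment   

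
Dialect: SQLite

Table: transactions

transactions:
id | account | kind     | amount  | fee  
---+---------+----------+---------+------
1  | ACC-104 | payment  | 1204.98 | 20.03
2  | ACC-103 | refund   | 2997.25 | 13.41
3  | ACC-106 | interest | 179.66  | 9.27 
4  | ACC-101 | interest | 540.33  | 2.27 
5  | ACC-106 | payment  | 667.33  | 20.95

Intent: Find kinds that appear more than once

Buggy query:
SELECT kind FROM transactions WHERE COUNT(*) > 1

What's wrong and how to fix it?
Bug: WHERE can't reference COUNT(*); aggregates are computed after WHERE

Fix: Group first, then use HAVING for the count condition

Corrected query:
SELECT kind FROM transactions GROUP BY kind HAVING COUNT(*) > 1

Result:
kind    
--------
interest
payment 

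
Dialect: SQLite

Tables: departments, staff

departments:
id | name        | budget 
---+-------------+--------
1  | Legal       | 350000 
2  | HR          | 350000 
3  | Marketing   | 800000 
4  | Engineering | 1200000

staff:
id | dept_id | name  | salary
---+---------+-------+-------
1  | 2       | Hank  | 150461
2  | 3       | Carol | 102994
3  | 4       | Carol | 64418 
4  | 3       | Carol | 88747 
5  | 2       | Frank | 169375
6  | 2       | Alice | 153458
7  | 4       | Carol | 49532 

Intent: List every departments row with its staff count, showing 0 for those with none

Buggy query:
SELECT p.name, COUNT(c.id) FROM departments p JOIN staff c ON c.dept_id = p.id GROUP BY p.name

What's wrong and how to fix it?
Bug: INNER JOIN drops departments rows that have no matching staff rows

Fix: Switch to LEFT JOIN to retain unmatched parent rows

Corrected query:
SELECT p.name, COUNT(c.id) FROM departments p LEFT JOIN staff c ON c.dept_id = p.id GROUP BY p.name

Result:
name        | COUNT(c.id)
------------+------------
Engineering | 2          
HR          | 3          
Legal       | 0          
Marketing   | 2          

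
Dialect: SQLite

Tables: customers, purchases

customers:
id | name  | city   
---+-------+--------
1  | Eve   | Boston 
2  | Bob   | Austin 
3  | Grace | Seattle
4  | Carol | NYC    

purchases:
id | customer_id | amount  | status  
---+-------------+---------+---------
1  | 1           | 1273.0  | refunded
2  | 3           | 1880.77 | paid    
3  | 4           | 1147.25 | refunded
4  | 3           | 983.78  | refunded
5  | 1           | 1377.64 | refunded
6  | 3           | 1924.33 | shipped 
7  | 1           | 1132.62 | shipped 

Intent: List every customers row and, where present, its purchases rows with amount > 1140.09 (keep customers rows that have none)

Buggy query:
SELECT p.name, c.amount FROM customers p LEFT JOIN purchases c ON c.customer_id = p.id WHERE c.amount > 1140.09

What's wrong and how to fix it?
Bug: Filtering c.amount in WHERE discards the NULL rows produced by LEFT JOIN, turning it into an inner join

Fix: Move the right-table condition into the ON clause so unmatched parents are kept

Corrected query:
SELECT p.name, c.amount FROM customers p LEFT JOIN purchases c ON c.customer_id = p.id AND c.amount > 1140.09

Result:
name  | amount 
------+--------
Eve   | 1273   
Eve   | 1377.64
Bob   | NULL   
Grace | 1880.77
Grace | 1924.33
Carol | 1147.25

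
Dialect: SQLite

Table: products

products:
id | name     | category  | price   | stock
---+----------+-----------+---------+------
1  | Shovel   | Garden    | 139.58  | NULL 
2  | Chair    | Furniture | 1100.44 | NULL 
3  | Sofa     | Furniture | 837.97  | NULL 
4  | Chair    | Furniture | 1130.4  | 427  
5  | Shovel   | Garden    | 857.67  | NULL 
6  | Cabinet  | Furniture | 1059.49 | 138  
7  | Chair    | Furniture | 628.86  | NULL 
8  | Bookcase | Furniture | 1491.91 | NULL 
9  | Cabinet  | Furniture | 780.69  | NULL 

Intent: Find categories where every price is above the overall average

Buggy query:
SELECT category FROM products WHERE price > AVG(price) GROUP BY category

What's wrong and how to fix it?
Bug: WHERE evaluates per row before aggregation, so AVG() is unavailable

Fix: Compute the overall average in a scalar subquery and compare each group's MIN against it in HAVING

Corrected query:
SELECT category FROM products GROUP BY category HAVING MIN(price) > (SELECT AVG(price) FROM products)

Result:
(no rows)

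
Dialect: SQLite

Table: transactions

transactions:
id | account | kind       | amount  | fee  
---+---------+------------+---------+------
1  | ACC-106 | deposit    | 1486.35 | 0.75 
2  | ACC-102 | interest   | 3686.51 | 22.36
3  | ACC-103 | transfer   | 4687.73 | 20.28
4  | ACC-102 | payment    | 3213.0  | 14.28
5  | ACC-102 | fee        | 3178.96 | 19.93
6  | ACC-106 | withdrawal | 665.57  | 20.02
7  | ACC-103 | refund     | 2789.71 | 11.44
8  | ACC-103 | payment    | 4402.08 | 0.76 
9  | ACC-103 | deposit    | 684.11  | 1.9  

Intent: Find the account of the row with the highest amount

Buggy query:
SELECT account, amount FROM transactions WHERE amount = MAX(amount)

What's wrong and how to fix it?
Bug: MAX(amount) is an aggregate and cannot be used directly in WHERE

Fix: Wrap MAX in a scalar subquery so WHERE compares against a single value

Corrected query:
SELECT account, amount FROM transactions WHERE amount = (SELECT MAX(amount) FROM transactions)

Result:
account | amount 
--------+--------
ACC-103 | 4687.73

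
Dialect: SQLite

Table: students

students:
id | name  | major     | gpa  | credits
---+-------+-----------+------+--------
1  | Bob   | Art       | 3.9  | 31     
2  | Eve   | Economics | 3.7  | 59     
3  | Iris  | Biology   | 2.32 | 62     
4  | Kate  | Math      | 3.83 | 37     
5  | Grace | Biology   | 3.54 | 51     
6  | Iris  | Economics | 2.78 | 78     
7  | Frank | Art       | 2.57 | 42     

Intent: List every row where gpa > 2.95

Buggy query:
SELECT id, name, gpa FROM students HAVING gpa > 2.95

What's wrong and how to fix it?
Bug: This is a non-aggregate query (no GROUP BY, no aggregates), so in SQLite the HAVING clause is invalid here; a row-level condition belongs in WHERE

Fix: Use WHERE for row-level filtering

Corrected query:
SELECT id, name, gpa FROM students WHERE gpa > 2.95

Result:
id | name  | gpa 
---+-------+-----
1  | Bob   | 3.9 
2  | Eve   | 3.7 
4  | Kate  | 3.83
5  | Grace | 3.54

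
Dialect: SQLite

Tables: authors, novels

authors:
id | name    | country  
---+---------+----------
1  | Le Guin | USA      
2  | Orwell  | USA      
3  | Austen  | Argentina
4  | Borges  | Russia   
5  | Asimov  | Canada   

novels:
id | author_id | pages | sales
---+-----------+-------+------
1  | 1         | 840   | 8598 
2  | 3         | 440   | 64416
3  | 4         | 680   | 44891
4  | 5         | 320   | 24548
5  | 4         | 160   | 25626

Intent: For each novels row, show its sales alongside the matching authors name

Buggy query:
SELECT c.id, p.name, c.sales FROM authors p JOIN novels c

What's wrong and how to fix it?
Bug: Missing join condition: each novels row is matched to all authors rows instead of just its own

Fix: Specify the join condition linking the foreign key to the parent id

Corrected query:
SELECT c.id, p.name, c.sales FROM authors p JOIN novels c ON c.author_id = p.id

Result:
id | name    | sales
---+---------+------
1  | Le Guin | 8598 
2  | Austen  | 64416
3  | Borges  | 44891
4  | Asimov  | 24548
5  | Borges  | 25626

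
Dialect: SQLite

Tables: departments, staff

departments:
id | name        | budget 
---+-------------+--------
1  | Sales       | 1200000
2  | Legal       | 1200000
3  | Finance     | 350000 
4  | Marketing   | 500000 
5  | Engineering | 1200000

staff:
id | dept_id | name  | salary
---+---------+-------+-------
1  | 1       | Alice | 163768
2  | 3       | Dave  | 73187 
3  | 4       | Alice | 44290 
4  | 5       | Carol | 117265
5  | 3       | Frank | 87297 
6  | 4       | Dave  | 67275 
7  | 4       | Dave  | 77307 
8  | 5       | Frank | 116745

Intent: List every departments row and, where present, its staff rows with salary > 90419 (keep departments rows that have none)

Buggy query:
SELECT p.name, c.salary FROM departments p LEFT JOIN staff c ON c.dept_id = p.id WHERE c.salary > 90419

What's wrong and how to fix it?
Bug: Filtering c.salary in WHERE discards the NULL rows produced by LEFT JOIN, turning it into an inner join

Fix: Move the right-table condition into the ON clause so unmatched parents are kept

Corrected query:
SELECT p.name, c.salary FROM departments p LEFT JOIN staff c ON c.dept_id = p.id AND c.salary > 90419

Result:
name        | salary
------------+-------
Sales       | 163768
Legal       | NULL  
Finance     | NULL  
Marketing   | NULL  
Engineering | 116745
Engineering | 117265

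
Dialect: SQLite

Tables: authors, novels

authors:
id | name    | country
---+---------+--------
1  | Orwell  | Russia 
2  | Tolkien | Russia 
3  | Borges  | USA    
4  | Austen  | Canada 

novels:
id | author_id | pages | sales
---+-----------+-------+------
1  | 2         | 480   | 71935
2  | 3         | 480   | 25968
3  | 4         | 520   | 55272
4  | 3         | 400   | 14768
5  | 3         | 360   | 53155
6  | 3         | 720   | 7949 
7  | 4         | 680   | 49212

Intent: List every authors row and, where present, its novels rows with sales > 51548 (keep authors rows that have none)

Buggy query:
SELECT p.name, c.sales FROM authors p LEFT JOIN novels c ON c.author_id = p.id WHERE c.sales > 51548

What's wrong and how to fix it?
Bug: A WHERE condition on the right-hand table after LEFT JOIN drops unmatched parents

Fix: Put 'c.sales > 51548' in the JOIN's ON clause instead of WHERE

Corrected query:
SELECT p.name, c.sales FROM authors p LEFT JOIN novels c ON c.author_id = p.id AND c.sales > 51548

Result:
name    | sales
--------+------
Orwell  | NULL 
Tolkien | 71935
Borges  | 53155
Austen  | 55272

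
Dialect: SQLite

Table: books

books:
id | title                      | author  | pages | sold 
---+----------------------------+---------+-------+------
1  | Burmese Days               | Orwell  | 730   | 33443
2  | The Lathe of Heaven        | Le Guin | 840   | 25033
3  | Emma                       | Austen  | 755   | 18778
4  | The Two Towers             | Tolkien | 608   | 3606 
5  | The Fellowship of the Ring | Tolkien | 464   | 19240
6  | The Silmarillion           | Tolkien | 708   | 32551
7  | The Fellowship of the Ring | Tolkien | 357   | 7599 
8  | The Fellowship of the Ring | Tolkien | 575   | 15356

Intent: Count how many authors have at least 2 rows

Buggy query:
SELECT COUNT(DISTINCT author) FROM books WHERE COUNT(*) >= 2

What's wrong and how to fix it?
Bug: WHERE filters individual rows, not groups, so a group-level COUNT is invalid there

Fix: Group first with HAVING COUNT(*) >= 2, then COUNT the resulting groups

Corrected query:
SELECT COUNT(*) FROM (SELECT author FROM books GROUP BY author HAVING COUNT(*) >= 2)

Result:
COUNT(*)
--------
1       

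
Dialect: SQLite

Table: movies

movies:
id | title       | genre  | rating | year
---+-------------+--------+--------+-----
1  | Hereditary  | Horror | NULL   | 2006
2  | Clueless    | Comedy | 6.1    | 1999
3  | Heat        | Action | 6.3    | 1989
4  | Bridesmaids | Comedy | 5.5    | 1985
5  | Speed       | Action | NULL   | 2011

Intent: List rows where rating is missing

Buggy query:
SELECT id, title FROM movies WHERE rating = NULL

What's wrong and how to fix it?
Bug: Comparing to NULL with '=' never matches; NULL = NULL is unknown, not true

Fix: Use IS NULL to test for NULL

Corrected query:
SELECT id, title FROM movies WHERE rating IS NULL

Result:
id | title     
---+-----------
1  | Hereditary
5  | Speed     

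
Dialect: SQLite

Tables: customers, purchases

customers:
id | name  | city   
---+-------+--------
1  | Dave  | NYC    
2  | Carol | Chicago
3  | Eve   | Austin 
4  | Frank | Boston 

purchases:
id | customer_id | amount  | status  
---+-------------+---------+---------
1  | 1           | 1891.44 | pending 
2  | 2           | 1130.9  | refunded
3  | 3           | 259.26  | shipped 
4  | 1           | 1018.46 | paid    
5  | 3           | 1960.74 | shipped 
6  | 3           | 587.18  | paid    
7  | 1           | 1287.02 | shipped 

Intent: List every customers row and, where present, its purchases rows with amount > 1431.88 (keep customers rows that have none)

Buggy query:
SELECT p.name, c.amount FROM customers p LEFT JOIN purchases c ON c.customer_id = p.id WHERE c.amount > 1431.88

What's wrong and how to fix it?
Bug: Filtering c.amount in WHERE discards the NULL rows produced by LEFT JOIN, turning it into an inner join

Fix: Move the right-table condition into the ON clause so unmatched parents are kept

Corrected query:
SELECT p.name, c.amount FROM customers p LEFT JOIN purchases c ON c.customer_id = p.id AND c.amount > 1431.88

Result:
name  | amount 
------+--------
Dave  | 1891.44
Carol | NULL   
Eve   | 1960.74
Frank | NULL   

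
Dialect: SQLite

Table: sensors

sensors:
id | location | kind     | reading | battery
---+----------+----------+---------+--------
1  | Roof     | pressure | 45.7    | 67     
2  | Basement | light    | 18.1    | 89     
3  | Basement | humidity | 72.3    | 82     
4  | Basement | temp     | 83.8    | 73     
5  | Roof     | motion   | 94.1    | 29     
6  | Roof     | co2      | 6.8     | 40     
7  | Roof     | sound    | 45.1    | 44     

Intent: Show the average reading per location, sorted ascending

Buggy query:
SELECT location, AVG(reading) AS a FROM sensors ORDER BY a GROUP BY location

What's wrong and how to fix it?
Bug: ORDER BY appears before GROUP BY; SQL clause order requires GROUP BY first

Fix: Reorder: SELECT … FROM … GROUP BY … ORDER BY …

Corrected query:
SELECT location, AVG(reading) AS a FROM sensors GROUP BY location ORDER BY a

Result:
location | a        
---------+----------
Roof     | 47.925   
Basement | 58.066667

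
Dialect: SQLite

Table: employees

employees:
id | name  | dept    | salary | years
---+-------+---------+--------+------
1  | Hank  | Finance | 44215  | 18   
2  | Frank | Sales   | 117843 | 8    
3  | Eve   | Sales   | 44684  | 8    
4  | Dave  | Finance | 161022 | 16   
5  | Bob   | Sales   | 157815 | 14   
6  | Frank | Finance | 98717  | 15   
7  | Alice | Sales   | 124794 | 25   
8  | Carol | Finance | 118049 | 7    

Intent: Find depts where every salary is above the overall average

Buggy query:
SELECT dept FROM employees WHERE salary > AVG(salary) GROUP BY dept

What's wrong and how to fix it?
Bug: AVG() is an aggregate; it can't sit directly in WHERE

Fix: Use a subquery for AVG and a HAVING MIN(...) filter so the condition holds for every row in the group

Corrected query:
SELECT dept FROM employees GROUP BY dept HAVING MIN(salary) > (SELECT AVG(salary) FROM employees)

Result:
(no rows)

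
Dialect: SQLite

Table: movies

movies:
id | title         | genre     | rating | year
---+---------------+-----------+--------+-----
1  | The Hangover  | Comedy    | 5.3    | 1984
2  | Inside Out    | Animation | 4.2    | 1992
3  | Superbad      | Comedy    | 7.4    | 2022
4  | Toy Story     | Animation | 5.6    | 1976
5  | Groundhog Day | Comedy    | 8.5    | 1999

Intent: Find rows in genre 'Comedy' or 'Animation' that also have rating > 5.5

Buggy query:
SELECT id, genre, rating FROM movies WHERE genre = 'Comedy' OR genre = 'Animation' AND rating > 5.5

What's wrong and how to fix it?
Bug: AND binds tighter than OR, so this parses as genre = 'Comedy' OR (genre = 'Animation' AND rating > 5.5)

Fix: Add parentheses around the OR so the AND applies to both alternatives

Corrected query:
SELECT id, genre, rating FROM movies WHERE (genre = 'Comedy' OR genre = 'Animation') AND rating > 5.5

Result:
id | genre     | rating
---+-----------+-------
3  | Comedy    | 7.4   
4  | Animation | 5.6   
5  | Comedy    | 8.5   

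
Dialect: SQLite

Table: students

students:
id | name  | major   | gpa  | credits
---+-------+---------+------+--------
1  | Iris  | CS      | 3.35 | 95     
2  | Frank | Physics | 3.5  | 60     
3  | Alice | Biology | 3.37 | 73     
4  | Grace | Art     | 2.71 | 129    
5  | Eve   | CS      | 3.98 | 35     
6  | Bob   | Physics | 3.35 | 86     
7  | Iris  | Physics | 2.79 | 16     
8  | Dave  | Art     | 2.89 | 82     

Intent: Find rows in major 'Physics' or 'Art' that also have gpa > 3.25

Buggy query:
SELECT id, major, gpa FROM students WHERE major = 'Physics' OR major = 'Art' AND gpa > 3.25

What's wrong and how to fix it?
Bug: AND binds tighter than OR, so this parses as major = 'Physics' OR (major = 'Art' AND gpa > 3.25)

Fix: Add parentheses around the OR so the AND applies to both alternatives

Corrected query:
SELECT id, major, gpa FROM students WHERE (major = 'Physics' OR major = 'Art') AND gpa > 3.25

Result:
id | major   | gpa 
---+---------+-----
2  | Physics | 3.5 
6  | Physics | 3.35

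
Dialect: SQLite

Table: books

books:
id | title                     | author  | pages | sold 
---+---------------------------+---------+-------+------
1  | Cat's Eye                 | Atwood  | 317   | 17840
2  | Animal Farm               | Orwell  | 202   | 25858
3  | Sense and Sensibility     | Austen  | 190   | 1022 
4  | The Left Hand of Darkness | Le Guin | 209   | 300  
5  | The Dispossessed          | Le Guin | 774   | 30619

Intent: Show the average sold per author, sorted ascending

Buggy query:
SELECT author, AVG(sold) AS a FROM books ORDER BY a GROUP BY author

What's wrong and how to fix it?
Bug: GROUP BY must precede ORDER BY

Fix: Move ORDER BY to the end, after GROUP BY

Corrected query:
SELECT author, AVG(sold) AS a FROM books GROUP BY author ORDER BY a

Result:
author  | a      
--------+--------
Austen  | 1022   
Le Guin | 15459.5
Atwood  | 17840  
Orwell  | 25858  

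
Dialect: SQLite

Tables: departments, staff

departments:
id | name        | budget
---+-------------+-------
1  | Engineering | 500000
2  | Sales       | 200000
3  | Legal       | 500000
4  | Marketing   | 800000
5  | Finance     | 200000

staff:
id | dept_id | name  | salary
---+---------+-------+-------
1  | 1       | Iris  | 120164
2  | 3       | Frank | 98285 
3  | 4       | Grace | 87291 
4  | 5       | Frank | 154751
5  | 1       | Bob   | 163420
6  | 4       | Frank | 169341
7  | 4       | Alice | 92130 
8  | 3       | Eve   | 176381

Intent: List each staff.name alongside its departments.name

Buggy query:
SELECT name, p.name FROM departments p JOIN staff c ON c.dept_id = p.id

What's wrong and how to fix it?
Bug: 'name' exists in both joined tables, so the database can't tell which one is meant

Fix: Qualify the column with its table alias (c.name)

Corrected query:
SELECT c.name, p.name FROM departments p JOIN staff c ON c.dept_id = p.id

Result:
name  | name       
------+------------
Iris  | Engineering
Frank | Legal      
Grace | Marketing  
Frank | Finance    
Bob   | Engineering
Frank | Marketing  
Alice | Marketing  
Eve   | Legal      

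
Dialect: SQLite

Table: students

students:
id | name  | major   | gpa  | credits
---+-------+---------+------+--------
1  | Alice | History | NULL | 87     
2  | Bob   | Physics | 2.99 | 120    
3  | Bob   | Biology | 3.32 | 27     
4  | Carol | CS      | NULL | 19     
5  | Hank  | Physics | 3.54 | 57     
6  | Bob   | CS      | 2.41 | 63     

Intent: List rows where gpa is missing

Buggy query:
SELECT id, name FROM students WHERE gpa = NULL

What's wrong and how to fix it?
Bug: Comparing to NULL with '=' never matches; NULL = NULL is unknown, not true

Fix: Use IS NULL to test for NULL

Corrected query:
SELECT id, name FROM students WHERE gpa IS NULL

Result:
id | name 
---+------
1  | Alice
4  | Carol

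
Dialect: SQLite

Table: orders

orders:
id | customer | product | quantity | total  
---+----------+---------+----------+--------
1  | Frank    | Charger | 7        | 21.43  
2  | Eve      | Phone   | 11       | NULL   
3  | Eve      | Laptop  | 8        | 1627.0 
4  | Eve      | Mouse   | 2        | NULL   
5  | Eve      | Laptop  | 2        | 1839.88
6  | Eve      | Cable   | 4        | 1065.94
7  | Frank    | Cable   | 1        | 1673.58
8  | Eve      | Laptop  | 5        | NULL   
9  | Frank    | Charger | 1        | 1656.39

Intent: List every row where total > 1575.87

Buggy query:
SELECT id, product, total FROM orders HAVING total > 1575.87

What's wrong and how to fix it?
Bug: HAVING filters the output of aggregation, but this query has no GROUP BY and no aggregate functions, so SQLite rejects it (HAVING clause on a non-aggregate query); the condition here is per row

Fix: Use WHERE for row-level filtering

Corrected query:
SELECT id, product, total FROM orders WHERE total > 1575.87

Result:
id | product | total  
---+---------+--------
3  | Laptop  | 1627   
5  | Laptop  | 1839.88
7  | Cable   | 1673.58
9  | Charger | 1656.39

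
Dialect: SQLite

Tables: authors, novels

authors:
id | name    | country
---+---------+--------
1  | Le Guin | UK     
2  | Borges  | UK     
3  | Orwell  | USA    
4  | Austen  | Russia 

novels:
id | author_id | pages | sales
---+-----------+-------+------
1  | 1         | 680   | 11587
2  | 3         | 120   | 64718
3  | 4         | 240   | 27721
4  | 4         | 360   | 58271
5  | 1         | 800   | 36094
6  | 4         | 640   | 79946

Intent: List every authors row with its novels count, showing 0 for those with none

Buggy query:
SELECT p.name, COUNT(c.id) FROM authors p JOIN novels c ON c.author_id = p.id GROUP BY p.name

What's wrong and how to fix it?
Bug: An inner join excludes parents with zero children

Fix: Use LEFT JOIN so parents without children still appear (COUNT(c.id) gives 0)

Corrected query:
SELECT p.name, COUNT(c.id) FROM authors p LEFT JOIN novels c ON c.author_id = p.id GROUP BY p.name

Result:
name    | COUNT(c.id)
--------+------------
Austen  | 3          
Borges  | 0          
Le Guin | 2          
Orwell  | 1          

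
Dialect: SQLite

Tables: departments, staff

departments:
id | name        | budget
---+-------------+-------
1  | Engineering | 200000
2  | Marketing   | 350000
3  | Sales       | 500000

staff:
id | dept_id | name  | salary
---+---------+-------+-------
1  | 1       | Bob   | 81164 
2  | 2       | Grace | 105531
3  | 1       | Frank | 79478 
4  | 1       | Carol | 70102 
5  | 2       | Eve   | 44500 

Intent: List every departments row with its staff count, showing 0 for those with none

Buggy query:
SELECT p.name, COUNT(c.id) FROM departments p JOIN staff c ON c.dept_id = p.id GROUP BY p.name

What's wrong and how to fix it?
Bug: An inner join excludes parents with zero children

Fix: Use LEFT JOIN so parents without children still appear (COUNT(c.id) gives 0)

Corrected query:
SELECT p.name, COUNT(c.id) FROM departments p LEFT JOIN staff c ON c.dept_id = p.id GROUP BY p.name

Result:
name        | COUNT(c.id)
------------+------------
Engineering | 3          
Marketing   | 2          
Sales       | 0          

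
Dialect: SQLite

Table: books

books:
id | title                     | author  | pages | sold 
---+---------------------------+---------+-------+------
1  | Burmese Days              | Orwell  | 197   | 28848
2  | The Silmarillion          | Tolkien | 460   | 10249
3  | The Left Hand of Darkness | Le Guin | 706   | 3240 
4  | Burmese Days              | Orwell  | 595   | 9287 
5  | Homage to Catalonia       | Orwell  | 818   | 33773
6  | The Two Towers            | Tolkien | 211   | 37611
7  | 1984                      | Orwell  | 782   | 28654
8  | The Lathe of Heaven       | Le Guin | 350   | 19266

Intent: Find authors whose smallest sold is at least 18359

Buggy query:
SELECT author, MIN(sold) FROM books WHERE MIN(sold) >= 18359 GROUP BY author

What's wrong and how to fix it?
Bug: Aggregates like MIN are computed per group after WHERE runs

Fix: Use HAVING for the per-group MIN condition

Corrected query:
SELECT author, MIN(sold) FROM books GROUP BY author HAVING MIN(sold) >= 18359

Result:
(no rows)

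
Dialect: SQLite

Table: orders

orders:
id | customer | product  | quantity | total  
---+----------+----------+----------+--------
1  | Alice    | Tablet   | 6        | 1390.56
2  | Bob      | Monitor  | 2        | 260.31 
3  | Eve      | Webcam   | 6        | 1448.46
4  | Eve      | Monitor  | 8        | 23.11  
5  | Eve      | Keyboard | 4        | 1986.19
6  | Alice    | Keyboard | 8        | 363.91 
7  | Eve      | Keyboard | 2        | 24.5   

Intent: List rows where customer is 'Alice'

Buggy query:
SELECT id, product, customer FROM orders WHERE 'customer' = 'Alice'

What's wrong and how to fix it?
Bug: Single quotes denote string literals in SQL; the column name is being compared as a constant string

Fix: Reference the column as customer without single quotes

Corrected query:
SELECT id, product, customer FROM orders WHERE customer = 'Alice'

Result:
id | product  | customer
---+----------+---------
1  | Tablet   | Alice   
6  | Keyboard | Alice   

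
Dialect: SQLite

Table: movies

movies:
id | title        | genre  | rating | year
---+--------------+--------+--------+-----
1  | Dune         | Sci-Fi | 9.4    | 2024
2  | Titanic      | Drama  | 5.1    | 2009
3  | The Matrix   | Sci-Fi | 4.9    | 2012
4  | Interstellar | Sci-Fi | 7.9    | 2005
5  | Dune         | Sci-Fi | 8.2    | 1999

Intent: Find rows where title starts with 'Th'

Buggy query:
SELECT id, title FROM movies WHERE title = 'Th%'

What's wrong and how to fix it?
Bug: Wildcards only work with LIKE; '=' treats '%' as a literal character

Fix: Use LIKE for wildcard pattern matching

Corrected query:
SELECT id, title FROM movies WHERE title LIKE 'Th%'

Result:
id | title     
---+-----------
3  | The Matrix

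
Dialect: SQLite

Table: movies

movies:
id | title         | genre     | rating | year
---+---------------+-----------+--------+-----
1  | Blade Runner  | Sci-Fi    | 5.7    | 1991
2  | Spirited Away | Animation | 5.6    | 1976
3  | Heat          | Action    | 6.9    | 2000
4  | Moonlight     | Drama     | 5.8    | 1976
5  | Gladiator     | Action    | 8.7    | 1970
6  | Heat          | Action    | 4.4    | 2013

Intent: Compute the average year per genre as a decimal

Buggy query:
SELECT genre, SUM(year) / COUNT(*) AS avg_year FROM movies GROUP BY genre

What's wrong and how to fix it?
Bug: Both operands are integers, so '/' performs integer division and truncates

Fix: Multiply by 1.0 (or CAST to REAL) to force floating-point division

Corrected query:
SELECT genre, SUM(year) * 1.0 / COUNT(*) AS avg_year FROM movies GROUP BY genre

Result:
genre     | avg_year   
----------+------------
Action    | 1994.333333
Animation | 1976       
Drama     | 1976       
Sci-Fi    | 1991       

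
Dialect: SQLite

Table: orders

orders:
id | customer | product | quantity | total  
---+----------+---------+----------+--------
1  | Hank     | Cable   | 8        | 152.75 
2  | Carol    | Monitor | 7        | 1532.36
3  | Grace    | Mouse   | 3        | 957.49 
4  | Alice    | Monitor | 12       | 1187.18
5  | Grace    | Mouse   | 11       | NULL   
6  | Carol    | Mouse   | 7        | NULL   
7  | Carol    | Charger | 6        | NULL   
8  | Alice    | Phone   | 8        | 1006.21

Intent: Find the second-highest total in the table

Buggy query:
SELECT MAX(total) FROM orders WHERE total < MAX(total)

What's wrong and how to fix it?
Bug: MAX(total) on the right of the comparison is an aggregate-in-WHERE error

Fix: Compute the overall MAX in a subquery, then take MAX of rows below it

Corrected query:
SELECT MAX(total) FROM orders WHERE total < (SELECT MAX(total) FROM orders)

Result:
MAX(total)
----------
1187.18   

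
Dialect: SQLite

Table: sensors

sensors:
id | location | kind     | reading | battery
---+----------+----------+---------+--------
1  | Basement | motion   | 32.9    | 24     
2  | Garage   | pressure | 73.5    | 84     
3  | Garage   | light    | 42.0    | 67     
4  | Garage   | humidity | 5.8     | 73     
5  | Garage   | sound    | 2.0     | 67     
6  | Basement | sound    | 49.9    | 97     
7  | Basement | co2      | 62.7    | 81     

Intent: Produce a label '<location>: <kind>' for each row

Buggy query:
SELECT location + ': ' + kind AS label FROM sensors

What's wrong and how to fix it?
Bug: '+' is numeric addition; on text columns SQLite converts them to 0 instead of concatenating

Fix: Replace + with || to concatenate text

Corrected query:
SELECT location || ': ' || kind AS label FROM sensors

Result:
label           
----------------
Basement: motion
Garage: pressure
Garage: light   
Garage: humidity
Garage: sound   
Basement: sound 
Basement: co2   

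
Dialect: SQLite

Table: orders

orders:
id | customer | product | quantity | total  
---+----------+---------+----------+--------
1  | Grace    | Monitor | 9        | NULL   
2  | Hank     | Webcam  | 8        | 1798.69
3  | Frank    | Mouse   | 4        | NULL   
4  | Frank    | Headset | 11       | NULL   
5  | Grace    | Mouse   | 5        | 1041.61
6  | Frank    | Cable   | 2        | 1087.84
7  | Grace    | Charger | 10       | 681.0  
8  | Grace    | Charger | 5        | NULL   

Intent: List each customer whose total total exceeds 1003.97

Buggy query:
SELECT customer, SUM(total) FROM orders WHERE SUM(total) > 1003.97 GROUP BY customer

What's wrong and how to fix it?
Bug: SUM(total) is an aggregate, but WHERE filters rows before aggregation

Fix: Use HAVING (which filters groups after aggregation) instead of WHERE

Corrected query:
SELECT customer, SUM(total) FROM orders GROUP BY customer HAVING SUM(total) > 1003.97

Result:
customer | SUM(total)
---------+-----------
Frank    | 1087.84   
Grace    | 1722.61   
Hank     | 1798.69   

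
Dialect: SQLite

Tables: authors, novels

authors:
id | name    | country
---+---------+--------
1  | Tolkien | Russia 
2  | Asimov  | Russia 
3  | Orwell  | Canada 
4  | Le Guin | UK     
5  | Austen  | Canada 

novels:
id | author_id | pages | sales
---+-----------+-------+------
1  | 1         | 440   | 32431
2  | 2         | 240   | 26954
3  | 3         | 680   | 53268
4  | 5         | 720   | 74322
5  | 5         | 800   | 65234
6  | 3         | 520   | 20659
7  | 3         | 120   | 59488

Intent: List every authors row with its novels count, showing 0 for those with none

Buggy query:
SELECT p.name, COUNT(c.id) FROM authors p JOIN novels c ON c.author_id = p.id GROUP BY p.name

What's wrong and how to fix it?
Bug: INNER JOIN drops authors rows that have no matching novels rows

Fix: Use LEFT JOIN so parents without children still appear (COUNT(c.id) gives 0)

Corrected query:
SELECT p.name, COUNT(c.id) FROM authors p LEFT JOIN novels c ON c.author_id = p.id GROUP BY p.name

Result:
name    | COUNT(c.id)
--------+------------
Asimov  | 1          
Austen  | 2          
Le Guin | 0          
Orwell  | 3          
Tolkien | 1          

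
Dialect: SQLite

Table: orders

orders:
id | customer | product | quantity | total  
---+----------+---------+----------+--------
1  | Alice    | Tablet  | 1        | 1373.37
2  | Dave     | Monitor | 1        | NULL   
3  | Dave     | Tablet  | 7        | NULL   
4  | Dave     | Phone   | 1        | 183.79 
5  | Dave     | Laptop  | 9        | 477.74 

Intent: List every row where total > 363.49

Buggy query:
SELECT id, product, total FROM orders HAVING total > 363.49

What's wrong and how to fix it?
Bug: HAVING filters the output of aggregation, but this query has no GROUP BY and no aggregate functions, so SQLite rejects it (HAVING clause on a non-aggregate query); the condition here is per row

Fix: Use WHERE for row-level filtering

Corrected query:
SELECT id, product, total FROM orders WHERE total > 363.49

Result:
id | product | total  
---+---------+--------
1  | Tablet  | 1373.37
5  | Laptop  | 477.74 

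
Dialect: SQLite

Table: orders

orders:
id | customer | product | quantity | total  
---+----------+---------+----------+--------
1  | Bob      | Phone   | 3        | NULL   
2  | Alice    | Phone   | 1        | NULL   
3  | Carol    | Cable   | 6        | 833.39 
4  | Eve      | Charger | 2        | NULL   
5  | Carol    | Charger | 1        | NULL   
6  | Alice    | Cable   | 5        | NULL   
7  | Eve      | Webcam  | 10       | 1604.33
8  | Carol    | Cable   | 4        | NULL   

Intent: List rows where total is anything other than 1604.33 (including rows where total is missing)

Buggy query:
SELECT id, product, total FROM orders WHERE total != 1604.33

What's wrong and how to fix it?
Bug: 'total != 1604.33' is unknown when total is NULL, so NULL rows are silently excluded

Fix: Handle NULL separately with IS NULL alongside the inequality

Corrected query:
SELECT id, product, total FROM orders WHERE total != 1604.33 OR total IS NULL

Result:
id | product | total 
---+---------+-------
1  | Phone   | NULL  
2  | Phone   | NULL  
3  | Cable   | 833.39
4  | Charger | NULL  
5  | Charger | NULL  
6  | Cable   | NULL  
8  | Cable   | NULL  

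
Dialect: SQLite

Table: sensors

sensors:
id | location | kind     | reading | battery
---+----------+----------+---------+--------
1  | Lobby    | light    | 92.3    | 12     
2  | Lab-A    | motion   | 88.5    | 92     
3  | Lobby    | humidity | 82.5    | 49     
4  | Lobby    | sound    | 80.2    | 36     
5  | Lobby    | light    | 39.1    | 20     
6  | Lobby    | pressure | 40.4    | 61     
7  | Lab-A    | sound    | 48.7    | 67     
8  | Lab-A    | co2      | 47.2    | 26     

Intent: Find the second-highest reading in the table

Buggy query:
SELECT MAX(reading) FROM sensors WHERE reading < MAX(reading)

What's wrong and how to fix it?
Bug: The inner MAX is an aggregate inside WHERE, which is not allowed

Fix: Compute the overall MAX in a subquery, then take MAX of rows below it

Corrected query:
SELECT MAX(reading) FROM sensors WHERE reading < (SELECT MAX(reading) FROM sensors)

Result:
MAX(reading)
------------
88.5        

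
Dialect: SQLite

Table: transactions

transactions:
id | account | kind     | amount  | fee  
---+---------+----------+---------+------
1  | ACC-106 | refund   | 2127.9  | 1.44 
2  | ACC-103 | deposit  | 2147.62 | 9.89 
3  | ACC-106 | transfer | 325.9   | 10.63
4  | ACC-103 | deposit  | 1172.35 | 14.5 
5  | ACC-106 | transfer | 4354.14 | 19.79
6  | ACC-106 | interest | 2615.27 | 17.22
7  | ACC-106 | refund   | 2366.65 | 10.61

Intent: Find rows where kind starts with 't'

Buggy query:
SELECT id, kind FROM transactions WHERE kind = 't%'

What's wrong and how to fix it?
Bug: '=' compares the literal string including the % character; pattern matching needs LIKE

Fix: Use LIKE for wildcard pattern matching

Corrected query:
SELECT id, kind FROM transactions WHERE kind LIKE 't%'

Result:
id | kind    
---+---------
3  | transfer
5  | transfer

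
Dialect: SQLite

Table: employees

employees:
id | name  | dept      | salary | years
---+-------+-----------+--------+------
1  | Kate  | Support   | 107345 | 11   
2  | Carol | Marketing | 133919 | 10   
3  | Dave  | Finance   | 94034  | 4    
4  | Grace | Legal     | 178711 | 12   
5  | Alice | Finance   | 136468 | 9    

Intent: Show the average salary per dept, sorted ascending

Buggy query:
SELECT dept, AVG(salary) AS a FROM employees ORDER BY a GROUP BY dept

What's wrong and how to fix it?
Bug: ORDER BY appears before GROUP BY; SQL clause order requires GROUP BY first

Fix: Move ORDER BY to the end, after GROUP BY

Corrected query:
SELECT dept, AVG(salary) AS a FROM employees GROUP BY dept ORDER BY a

Result:
dept      | a     
----------+-------
Support   | 107345
Finance   | 115251
Marketing | 133919
Legal     | 178711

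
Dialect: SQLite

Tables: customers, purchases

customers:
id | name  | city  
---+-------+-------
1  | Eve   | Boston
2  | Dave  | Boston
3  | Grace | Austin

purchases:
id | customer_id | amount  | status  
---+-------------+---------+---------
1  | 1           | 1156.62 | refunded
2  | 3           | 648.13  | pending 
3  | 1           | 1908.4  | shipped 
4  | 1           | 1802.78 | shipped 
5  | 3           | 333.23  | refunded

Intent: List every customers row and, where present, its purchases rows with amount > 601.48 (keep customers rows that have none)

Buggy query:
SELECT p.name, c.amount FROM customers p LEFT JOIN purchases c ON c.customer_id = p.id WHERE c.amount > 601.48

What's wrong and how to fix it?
Bug: Filtering c.amount in WHERE discards the NULL rows produced by LEFT JOIN, turning it into an inner join

Fix: Put 'c.amount > 601.48' in the JOIN's ON clause instead of WHERE

Corrected query:
SELECT p.name, c.amount FROM customers p LEFT JOIN purchases c ON c.customer_id = p.id AND c.amount > 601.48

Result:
name  | amount 
------+--------
Eve   | 1156.62
Eve   | 1802.78
Eve   | 1908.4 
Dave  | NULL   
Grace | 648.13 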